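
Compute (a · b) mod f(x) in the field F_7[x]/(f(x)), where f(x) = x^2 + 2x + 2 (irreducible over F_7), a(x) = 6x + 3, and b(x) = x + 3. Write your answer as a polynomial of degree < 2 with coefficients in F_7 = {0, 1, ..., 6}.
a · b ≡ 2x + 4 (mod f(x))

Multiply in F_7[x]: a(x)·b(x) = (6x + 3)·(x + 3) = 6x^2 + 2. This has degree ≥ 2, so divide by f(x) over F_7: 6x^2 + 2 = (6)·(x^2 + 2x + 2) + (2x + 4). Hence a·b ≡ 2x + 4 (mod f). (F_7[x]/(f) is a field with 7^2 = 49 elements since f is irreducible of degree 2.)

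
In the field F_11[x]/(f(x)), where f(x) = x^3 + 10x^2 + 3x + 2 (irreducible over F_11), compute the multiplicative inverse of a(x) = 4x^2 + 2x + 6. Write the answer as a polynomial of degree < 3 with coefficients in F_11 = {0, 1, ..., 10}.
a(x)^(-1) ≡ 5x^2 + 10x + 7 (mod f(x))

Since f is irreducible over F_11, F_11[x]/(f) is a field and a(x) ≠ 0 has an inverse. Apply the extended Euclidean algorithm to f(x) and a(x) in F_11[x]: f(x) = (3x + 1)·a(x) + (5x + 7);  a(x) = (3x + 5)·(5x + 7) + (4). The last nonzero remainder is the constant 4 = gcd(f, a) in F_11. Back-substituting through the division chain expresses 4 = s(x)·a(x) + t(x)·f(x) with s(x) ≡ 9x^2 + 7x + 6 (mod f), so (9x^2 + 7x + 6)·a(x) ≡ 4 (mod f). Multiplying by 4^(-1) ≡ 3 in F_11 gives a(x)^(-1) ≡ 3·(9x^2 + 7x + 6) ≡ 5x^2 + 10x + 7 (mod f). Check: (4x^2 + 2x + 6)·(5x^2 + 10x + 7) = 9x^4 + 6x^3 + x^2 + 8x + 9 ≡ 1 (mod x^3 + 10x^2 + 3x + 2).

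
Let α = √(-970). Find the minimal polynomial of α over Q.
m_α(x) = x^2 + 970

α satisfies α^2 + 970 = 0, so x^2 + 970 annihilates α. Since d = -970 is squarefree and ≠ 1, it is not a perfect square in Q, so x^2 + 970 has no rational root and is therefore irreducible over Q (a degree-2 polynomial over a field is irreducible iff it has no root). Hence m_α(x) = x^2 + 970.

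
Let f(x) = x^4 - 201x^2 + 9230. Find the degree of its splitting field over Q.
[K : Q] = 4

Solving the quadratic in x^2: x^2 = (201 ± √(201^2 - 4·9230))/2 = (201 ± √3481)/2 = (201 ± 59)/2, giving x^2 = 130 or x^2 = 71. So f(x) = (x^2 - 130)(x^2 - 71) and the roots of f are ±√130, ±√71. Hence the splitting field is K = Q(√130, √71). Since 130 and 71 are distinct squarefree integers > 1, their product 9230 is not a perfect square, so √71 ∉ Q(√130). By the tower law [K:Q] = [Q(√130,√71):Q(√130)] · [Q(√130):Q] = 2 · 2 = 4.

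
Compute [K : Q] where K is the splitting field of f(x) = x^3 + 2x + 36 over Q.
[K : Q] = 6

By the rational root test, any rational root of the monic integer polynomial f(x) = x^3 + 2x + 36 must be an integer dividing the constant term 36, i.e. one of ±{1, 2, 3, 4, 6, 9, 12, 18, 36}. Evaluating: f(1) = 39, f(-1) = 33, f(2) = 48, f(-2) = 24, f(3) = 69, f(-3) = 3, f(4) = 108, f(-4) = -36, f(6) = 264, f(-6) = -192, f(9) = 783, f(-9) = -711, f(12) = 1788, f(-12) = -1716, f(18) = 5904, f(-18) = -5832, f(36) = 46764, f(-36) = -46692; none is 0, so f has no rational root and is therefore irreducible over Q (a cubic with no linear factor over a field is irreducible). For an irreducible cubic, the Galois group is A_3 or S_3 according as the discriminant disc(f) = -4a^3 - 27b^2 = -4·(2)^3 - 27·(36)^2 = -35024 is or is not a square in Q. Here disc(f) = -35024 is not a perfect square in Q, so the Galois group of f over Q is not contained in A_3 and must be all of S_3. The splitting field has degree |S_3| = 6 over Q, so [K : Q] = 6.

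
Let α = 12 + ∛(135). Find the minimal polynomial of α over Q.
m_α(x) = x^3 - 36x^2 + 432x - 1863

Set β = α - 12 = ∛(135), so β^3 = 135. Then (α - 12)^3 - 135 = 0, i.e. α is a root of g(x) = (x - 12)^3 - 135 = x^3 - 36x^2 + 432x - 1863. Since g(x) = h(x - 12) where h(x) = x^3 - 135, and h is irreducible over Q (because 135 is not a perfect cube, so h has no rational root, and a monic cubic with no rational root is irreducible), g is also irreducible (irreducibility is preserved under the substitution x → x - 12). Hence m_α(x) = x^3 - 36x^2 + 432x - 1863.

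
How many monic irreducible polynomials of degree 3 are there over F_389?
There are 19621160 monic irreducible polynomials of degree 3 over F_389

Each element of F_{389^3} that lies in no proper subfield is a root of exactly one monic irreducible of degree 3 over F_389, and each such polynomial has 3 distinct roots in F_{389^3}. By Möbius inversion the count is N_389(3) = (1/3) Σ_{d|3} μ(3/d) · 389^d = (1/3)(μ(3)·389^1 + μ(1)·389^3) = 58863480/3 = 19621160.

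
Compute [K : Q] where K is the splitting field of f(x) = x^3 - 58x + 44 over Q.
[K : Q] = 6

By the rational root test, any rational root of the monic integer polynomial f(x) = x^3 - 58x + 44 must be an integer dividing the constant term 44, i.e. one of ±{1, 2, 4, 11, 22, 44}. Evaluating: f(1) = -13, f(-1) = 101, f(2) = -64, f(-2) = 152, f(4) = -124, f(-4) = 212, f(11) = 737, f(-11) = -649, f(22) = 9416, f(-22) = -9328, f(44) = 82676, f(-44) = -82588; none is 0, so f has no rational root and is therefore irreducible over Q (a cubic with no linear factor over a field is irreducible). For an irreducible cubic, the Galois group is A_3 or S_3 according as the discriminant disc(f) = -4a^3 - 27b^2 = -4·(-58)^3 - 27·(44)^2 = 728176 is or is not a square in Q. Here disc(f) = 728176 is not a perfect square in Q, so the Galois group of f over Q is not contained in A_3 and must be all of S_3. The splitting field has degree |S_3| = 6 over Q, so [K : Q] = 6.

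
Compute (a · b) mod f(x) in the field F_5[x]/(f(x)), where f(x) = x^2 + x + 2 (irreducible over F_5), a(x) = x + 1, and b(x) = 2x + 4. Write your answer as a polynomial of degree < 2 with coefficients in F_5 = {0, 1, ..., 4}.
a · b ≡ 4x (mod f(x))

Multiply in F_5[x]: a(x)·b(x) = (x + 1)·(2x + 4) = 2x^2 + x + 4. This has degree ≥ 2, so divide by f(x) over F_5: 2x^2 + x + 4 = (2)·(x^2 + x + 2) + (4x). Hence a·b ≡ 4x (mod f). (F_5[x]/(f) is a field with 5^2 = 25 elements since f is irreducible of degree 2.)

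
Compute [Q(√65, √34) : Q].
[Q(√65, √34) : Q] = 4

[Q(√65):Q] = 2 (min poly x^2 - 65, irreducible since 65 is squarefree > 1). For the top step, suppose √34 ∈ Q(√65), say √34 = c + d√65 with c, d ∈ Q. Squaring: 34 = c^2 + 65d^2 + 2cd√65. Since √65 ∉ Q this forces 2cd = 0. If d = 0 then √34 = c ∈ Q, contradicting 34 squarefree > 1. If c = 0 then 34 = 65d^2, so 65·34 = (65d)^2 is a perfect square in Q — but 65·34 = 2210 is not a perfect square (since 65 and 34 are distinct squarefree integers). Contradiction. Hence √34 ∉ Q(√65), so x^2 - 34 stays irreducible over Q(√65) and [Q(√65, √34) : Q(√65)] = 2. By the tower law, [Q(√65, √34) : Q] = 2 · 2 = 4.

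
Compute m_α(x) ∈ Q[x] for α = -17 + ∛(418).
m_α(x) = x^3 + 51x^2 + 867x + 4495

Set β = α + 17 = ∛(418), so β^3 = 418. Then (α + 17)^3 - 418 = 0, i.e. α is a root of g(x) = (x + 17)^3 - 418 = x^3 + 51x^2 + 867x + 4495. Since g(x) = h(x + 17) where h(x) = x^3 - 418, and h is irreducible over Q (because 418 is not a perfect cube, so h has no rational root, and a monic cubic with no rational root is irreducible), g is also irreducible (irreducibility is preserved under the substitution x → x + 17). Hence m_α(x) = x^3 + 51x^2 + 867x + 4495.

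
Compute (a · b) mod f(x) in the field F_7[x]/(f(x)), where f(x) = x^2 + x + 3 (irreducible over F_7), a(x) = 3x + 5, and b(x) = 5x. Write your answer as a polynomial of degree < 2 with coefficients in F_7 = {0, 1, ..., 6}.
a · b ≡ 3x + 4 (mod f(x))

Multiply in F_7[x]: a(x)·b(x) = (3x + 5)·(5x) = x^2 + 4x. This has degree ≥ 2, so divide by f(x) over F_7: x^2 + 4x = (1)·(x^2 + x + 3) + (3x + 4). Hence a·b ≡ 3x + 4 (mod f). (F_7[x]/(f) is a field with 7^2 = 49 elements since f is irreducible of degree 2.)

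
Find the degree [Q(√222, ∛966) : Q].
[Q(√222, ∛966) : Q] = 6

Let L = Q(√222, ∛966). Since Q(√222) ⊂ L and [Q(√222):Q] = 2, the tower law gives 2 | [L:Q]. Likewise Q(∛966) ⊂ L with [Q(∛966):Q] = 3 (because 966 is not a perfect cube), so 3 | [L:Q]. As gcd(2,3) = 1, [L:Q] is divisible by 6. Conversely L is generated over Q by √222 and ∛966, so [L:Q] ≤ 2·3 = 6. Therefore [Q(√222, ∛966) : Q] = 6.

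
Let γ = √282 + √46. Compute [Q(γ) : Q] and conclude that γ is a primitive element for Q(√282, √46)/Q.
[Q(γ) : Q] = 4 (equivalently, Q(γ) = Q(√282, √46))

Obviously Q(γ) ⊆ Q(√282, √46), and [Q(√282, √46):Q] = 4 (since 282, 46 are distinct squarefree integers > 1 with 12972 not a perfect square). To show equality we compute the minimal polynomial of γ. From γ = √282 + √46: γ^2 = 282 + 2√(12972) + 46 = 328 + 2√(12972), so γ^2 - 328 = 2√(12972); squaring, (γ^2 - 328)^2 = 4·12972, i.e. γ^4 - 656γ^2 + 107584 - 51888 = 0, i.e. γ^4 - 656γ^2 + 55696 = 0. So γ is a root of x^4 - 656x^2 + 55696. This polynomial is irreducible over Q: it has no rational root (each ±√282 ± √46 is irrational), and any factorization into two quadratics over Q would force √(12972) ∈ Q (pairing opposite roots) or √282, √46 ∈ Q (other pairings), all impossible. Hence [Q(γ):Q] = 4 = [Q(√282, √46):Q], so Q(γ) = Q(√282, √46).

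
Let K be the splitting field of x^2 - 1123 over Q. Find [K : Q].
[K : Q] = 2

f(x) = x^2 - 1123 factors as (x - √1123)(x + √1123). The splitting field is K = Q(√1123). Since 1123 is squarefree and > 1, it is not a perfect square, so x^2 - 1123 is irreducible over Q and [Q(√1123) : Q] = 2. Hence [K : Q] = 2.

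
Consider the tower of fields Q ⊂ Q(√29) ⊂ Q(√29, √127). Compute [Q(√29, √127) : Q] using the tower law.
[Q(√29, √127) : Q] = 4

[Q(√29):Q] = 2 (min poly x^2 - 29, irreducible since 29 is squarefree > 1). For the top step, suppose √127 ∈ Q(√29), say √127 = c + d√29 with c, d ∈ Q. Squaring: 127 = c^2 + 29d^2 + 2cd√29. Since √29 ∉ Q this forces 2cd = 0. If d = 0 then √127 = c ∈ Q, contradicting 127 squarefree > 1. If c = 0 then 127 = 29d^2, so 29·127 = (29d)^2 is a perfect square in Q — but 29·127 = 3683 is not a perfect square (since 29 and 127 are distinct squarefree integers). Contradiction. Hence √127 ∉ Q(√29), so x^2 - 127 stays irreducible over Q(√29) and [Q(√29, √127) : Q(√29)] = 2. By the tower law, [Q(√29, √127) : Q] = 2 · 2 = 4.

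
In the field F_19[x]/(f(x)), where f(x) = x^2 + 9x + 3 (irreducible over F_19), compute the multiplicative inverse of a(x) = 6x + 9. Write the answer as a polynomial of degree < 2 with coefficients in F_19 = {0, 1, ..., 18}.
a(x)^(-1) ≡ 10x + 18 (mod f(x))

Since f is irreducible over F_19, F_19[x]/(f) is a field and a(x) ≠ 0 has an inverse. Apply the extended Euclidean algorithm to f(x) and a(x) in F_19[x]: f(x) = (16x + 6)·a(x) + (6). The last nonzero remainder is the constant 6 = gcd(f, a) in F_19. Back-substituting through the division chain expresses 6 = s(x)·a(x) + t(x)·f(x) with s(x) ≡ 3x + 13 (mod f), so (3x + 13)·a(x) ≡ 6 (mod f). Multiplying by 6^(-1) ≡ 16 in F_19 gives a(x)^(-1) ≡ 16·(3x + 13) ≡ 10x + 18 (mod f). Check: (6x + 9)·(10x + 18) = 3x^2 + 8x + 10 ≡ 1 (mod x^2 + 9x + 3).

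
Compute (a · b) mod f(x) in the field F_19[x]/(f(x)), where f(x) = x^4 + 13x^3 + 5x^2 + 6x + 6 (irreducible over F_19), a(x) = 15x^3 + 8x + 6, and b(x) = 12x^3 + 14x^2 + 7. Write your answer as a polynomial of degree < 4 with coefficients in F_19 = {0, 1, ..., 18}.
a · b ≡ 4x^3 + 18x^2 + 5x + 17 (mod f(x))

Multiply in F_19[x]: a(x)·b(x) = (15x^3 + 8x + 6)·(12x^3 + 14x^2 + 7) = 9x^6 + x^5 + x^4 + 4x^3 + 8x^2 + 18x + 4. This has degree ≥ 4, so divide by f(x) over F_19: 9x^6 + x^5 + x^4 + 4x^3 + 8x^2 + 18x + 4 = (9x^2 + 17x + 1)·(x^4 + 13x^3 + 5x^2 + 6x + 6) + (4x^3 + 18x^2 + 5x + 17). Hence a·b ≡ 4x^3 + 18x^2 + 5x + 17 (mod f). (F_19[x]/(f) is a field with 19^4 = 130321 elements since f is irreducible of degree 4.)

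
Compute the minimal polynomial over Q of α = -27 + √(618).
m_α(x) = x^2 + 54x + 111

From α + 27 = √(618), squaring gives (α + 27)^2 = 618, i.e. α^2 + 54α + 729 = 618, so α^2 + 54α + 111 = 0. The discriminant of x^2 + 54x + 111 is (54)^2 - 4·(111) = 2916 - 444 = 2472, and 4·(618) is not a perfect square in Q since 618 is squarefree and ≠ 1. Hence x^2 + 54x + 111 is irreducible over Q and is the minimal polynomial of α.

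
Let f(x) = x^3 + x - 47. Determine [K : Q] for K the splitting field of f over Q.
[K : Q] = 6

By the rational root test, any rational root of the monic integer polynomial f(x) = x^3 + x - 47 must be an integer dividing the constant term -47, i.e. one of ±{1, 47}. Evaluating: f(1) = -45, f(-1) = -49, f(47) = 103823, f(-47) = -103917; none is 0, so f has no rational root and is therefore irreducible over Q (a cubic with no linear factor over a field is irreducible). For an irreducible cubic, the Galois group is A_3 or S_3 according as the discriminant disc(f) = -4a^3 - 27b^2 = -4·(1)^3 - 27·(-47)^2 = -59647 is or is not a square in Q. Here disc(f) = -59647 is not a perfect square in Q, so the Galois group of f over Q is not contained in A_3 and must be all of S_3. The splitting field has degree |S_3| = 6 over Q, so [K : Q] = 6.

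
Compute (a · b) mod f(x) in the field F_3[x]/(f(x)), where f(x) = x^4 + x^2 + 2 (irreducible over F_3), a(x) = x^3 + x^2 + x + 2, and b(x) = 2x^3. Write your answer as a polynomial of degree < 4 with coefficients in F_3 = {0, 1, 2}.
a · b ≡ 2x^3 + 2x^2 + 2x (mod f(x))

Multiply in F_3[x]: a(x)·b(x) = (x^3 + x^2 + x + 2)·(2x^3) = 2x^6 + 2x^5 + 2x^4 + x^3. This has degree ≥ 4, so divide by f(x) over F_3: 2x^6 + 2x^5 + 2x^4 + x^3 = (2x^2 + 2x)·(x^4 + x^2 + 2) + (2x^3 + 2x^2 + 2x). Hence a·b ≡ 2x^3 + 2x^2 + 2x (mod f). (F_3[x]/(f) is a field with 3^4 = 81 elements since f is irreducible of degree 4.)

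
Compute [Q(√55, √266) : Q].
[Q(√55, √266) : Q] = 4

[Q(√55):Q] = 2 (min poly x^2 - 55, irreducible since 55 is squarefree > 1). For the top step, suppose √266 ∈ Q(√55), say √266 = c + d√55 with c, d ∈ Q. Squaring: 266 = c^2 + 55d^2 + 2cd√55. Since √55 ∉ Q this forces 2cd = 0. If d = 0 then √266 = c ∈ Q, contradicting 266 squarefree > 1. If c = 0 then 266 = 55d^2, so 55·266 = (55d)^2 is a perfect square in Q — but 55·266 = 14630 is not a perfect square (since 55 and 266 are distinct squarefree integers). Contradiction. Hence √266 ∉ Q(√55), so x^2 - 266 stays irreducible over Q(√55) and [Q(√55, √266) : Q(√55)] = 2. By the tower law, [Q(√55, √266) : Q] = 2 · 2 = 4.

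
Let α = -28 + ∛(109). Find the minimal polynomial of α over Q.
m_α(x) = x^3 + 84x^2 + 2352x + 21843

Set β = α + 28 = ∛(109), so β^3 = 109. Then (α + 28)^3 - 109 = 0, i.e. α is a root of g(x) = (x + 28)^3 - 109 = x^3 + 84x^2 + 2352x + 21843. Since g(x) = h(x + 28) where h(x) = x^3 - 109, and h is irreducible over Q (because 109 is not a perfect cube, so h has no rational root, and a monic cubic with no rational root is irreducible), g is also irreducible (irreducibility is preserved under the substitution x → x + 28). Hence m_α(x) = x^3 + 84x^2 + 2352x + 21843.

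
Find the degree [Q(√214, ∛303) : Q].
[Q(√214, ∛303) : Q] = 6

Let L = Q(√214, ∛303). Since Q(√214) ⊂ L and [Q(√214):Q] = 2, the tower law gives 2 | [L:Q]. Likewise Q(∛303) ⊂ L with [Q(∛303):Q] = 3 (because 303 is not a perfect cube), so 3 | [L:Q]. As gcd(2,3) = 1, [L:Q] is divisible by 6. Conversely L is generated over Q by √214 and ∛303, so [L:Q] ≤ 2·3 = 6. Therefore [Q(√214, ∛303) : Q] = 6.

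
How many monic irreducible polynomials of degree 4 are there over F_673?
There are 51286056528 monic irreducible polynomials of degree 4 over F_673

Each element of F_{673^4} that lies in no proper subfield is a root of exactly one monic irreducible of degree 4 over F_673, and each such polynomial has 4 distinct roots in F_{673^4}. By Möbius inversion the count is N_673(4) = (1/4) Σ_{d|4} μ(4/d) · 673^d = (1/4)(μ(4)·673^1 + μ(2)·673^2 + μ(1)·673^4) = 205144226112/4 = 51286056528.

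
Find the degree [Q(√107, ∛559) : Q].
[Q(√107, ∛559) : Q] = 6

Let L = Q(√107, ∛559). Since Q(√107) ⊂ L and [Q(√107):Q] = 2, the tower law gives 2 | [L:Q]. Likewise Q(∛559) ⊂ L with [Q(∛559):Q] = 3 (because 559 is not a perfect cube), so 3 | [L:Q]. As gcd(2,3) = 1, [L:Q] is divisible by 6. Conversely L is generated over Q by √107 and ∛559, so [L:Q] ≤ 2·3 = 6. Therefore [Q(√107, ∛559) : Q] = 6.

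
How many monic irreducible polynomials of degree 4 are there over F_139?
There are 93320430 monic irreducible polynomials of degree 4 over F_139

Each element of F_{139^4} that lies in no proper subfield is a root of exactly one monic irreducible of degree 4 over F_139, and each such polynomial has 4 distinct roots in F_{139^4}. By Möbius inversion the count is N_139(4) = (1/4) Σ_{d|4} μ(4/d) · 139^d = (1/4)(μ(4)·139^1 + μ(2)·139^2 + μ(1)·139^4) = 373281720/4 = 93320430.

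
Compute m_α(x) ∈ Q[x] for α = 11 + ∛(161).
m_α(x) = x^3 - 33x^2 + 363x - 1492

Set β = α - 11 = ∛(161), so β^3 = 161. Then (α - 11)^3 - 161 = 0, i.e. α is a root of g(x) = (x - 11)^3 - 161 = x^3 - 33x^2 + 363x - 1492. Since g(x) = h(x - 11) where h(x) = x^3 - 161, and h is irreducible over Q (because 161 is not a perfect cube, so h has no rational root, and a monic cubic with no rational root is irreducible), g is also irreducible (irreducibility is preserved under the substitution x → x - 11). Hence m_α(x) = x^3 - 33x^2 + 363x - 1492.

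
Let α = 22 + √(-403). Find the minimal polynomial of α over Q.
m_α(x) = x^2 - 44x + 887

From α - 22 = √(-403), squaring gives (α - 22)^2 = -403, i.e. α^2 - 44α + 484 = -403, so α^2 - 44α + 887 = 0. The discriminant of x^2 - 44x + 887 is (-44)^2 - 4·(887) = 1936 - 3548 = -1612, and 4·(-403) is not a perfect square in Q since -403 is squarefree and ≠ 1. Hence x^2 - 44x + 887 is irreducible over Q and is the minimal polynomial of α.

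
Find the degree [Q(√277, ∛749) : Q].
[Q(√277, ∛749) : Q] = 6

Let L = Q(√277, ∛749). Since Q(√277) ⊂ L and [Q(√277):Q] = 2, the tower law gives 2 | [L:Q]. Likewise Q(∛749) ⊂ L with [Q(∛749):Q] = 3 (because 749 is not a perfect cube), so 3 | [L:Q]. As gcd(2,3) = 1, [L:Q] is divisible by 6. Conversely L is generated over Q by √277 and ∛749, so [L:Q] ≤ 2·3 = 6. Therefore [Q(√277, ∛749) : Q] = 6.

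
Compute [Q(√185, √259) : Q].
[Q(√185, √259) : Q] = 4

[Q(√185):Q] = 2 (min poly x^2 - 185, irreducible since 185 is squarefree > 1). For the top step, suppose √259 ∈ Q(√185), say √259 = c + d√185 with c, d ∈ Q. Squaring: 259 = c^2 + 185d^2 + 2cd√185. Since √185 ∉ Q this forces 2cd = 0. If d = 0 then √259 = c ∈ Q, contradicting 259 squarefree > 1. If c = 0 then 259 = 185d^2, so 185·259 = (185d)^2 is a perfect square in Q — but 185·259 = 47915 is not a perfect square (since 185 and 259 are distinct squarefree integers). Contradiction. Hence √259 ∉ Q(√185), so x^2 - 259 stays irreducible over Q(√185) and [Q(√185, √259) : Q(√185)] = 2. By the tower law, [Q(√185, √259) : Q] = 2 · 2 = 4.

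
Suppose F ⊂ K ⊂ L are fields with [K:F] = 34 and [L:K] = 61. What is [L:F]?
[L:F] = 2074

The tower law says that for any tower of field extensions F ⊂ K ⊂ L with finite degrees, [L:F] = [L:K] · [K:F]. Here this gives [L:F] = 61 · 34 = 2074.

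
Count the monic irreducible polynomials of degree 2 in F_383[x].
There are 73153 monic irreducible polynomials of degree 2 over F_383

Each element of F_{383^2} that lies in no proper subfield is a root of exactly one monic irreducible of degree 2 over F_383, and each such polynomial has 2 distinct roots in F_{383^2}. By Möbius inversion the count is N_383(2) = (1/2) Σ_{d|2} μ(2/d) · 383^d = (1/2)(μ(2)·383^1 + μ(1)·383^2) = 146306/2 = 73153.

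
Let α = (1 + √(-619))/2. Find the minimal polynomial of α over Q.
m_α(x) = x^2 - x + 155

From 2α - 1 = √(-619), squaring gives (2α - 1)^2 = -619, i.e. 4α^2 - 4α + 1 = -619, so α^2 - α + (1 + 619)/4 = 0. Since -619 ≡ 1 (mod 4), (1 + 619)/4 = 155 ∈ Z. The polynomial x^2 - x + 155 has discriminant 1 - 4·(155) = -619, which is not a perfect square in Q (d = -619 is squarefree and ≠ 1), so x^2 - x + 155 is irreducible over Q. It is the minimal polynomial of α.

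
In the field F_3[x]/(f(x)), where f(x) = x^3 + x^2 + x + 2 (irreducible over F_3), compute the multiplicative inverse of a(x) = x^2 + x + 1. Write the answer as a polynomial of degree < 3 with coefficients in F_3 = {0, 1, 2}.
a(x)^(-1) ≡ x (mod f(x))

Since f is irreducible over F_3, F_3[x]/(f) is a field and a(x) ≠ 0 has an inverse. Apply the extended Euclidean algorithm to f(x) and a(x) in F_3[x]: f(x) = (x)·a(x) + (2). The last nonzero remainder is the constant 2 = gcd(f, a) in F_3. Back-substituting through the division chain expresses 2 = s(x)·a(x) + t(x)·f(x) with s(x) ≡ 2x (mod f), so (2x)·a(x) ≡ 2 (mod f). Multiplying by 2^(-1) ≡ 2 in F_3 gives a(x)^(-1) ≡ 2·(2x) ≡ x (mod f). Check: (x^2 + x + 1)·(x) = x^3 + x^2 + x ≡ 1 (mod x^3 + x^2 + x + 2).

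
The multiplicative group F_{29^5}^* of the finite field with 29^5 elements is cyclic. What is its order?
|F_{29^5}^*| = 20511148

F_{29^5} has 29^5 = 20511149 elements; its multiplicative group consists of all nonzero elements, so |F_{29^5}^*| = 20511149 - 1 = 20511148. (It is cyclic since any finite subgroup of the multiplicative group of a field is cyclic.)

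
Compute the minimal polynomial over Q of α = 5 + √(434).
m_α(x) = x^2 - 10x - 409

From α - 5 = √(434), squaring gives (α - 5)^2 = 434, i.e. α^2 - 10α + 25 = 434, so α^2 - 10α - 409 = 0. The discriminant of x^2 - 10x - 409 is (-10)^2 - 4·(-409) = 100 + 1636 = 1736, and 4·(434) is not a perfect square in Q since 434 is squarefree and ≠ 1. Hence x^2 - 10x - 409 is irreducible over Q and is the minimal polynomial of α.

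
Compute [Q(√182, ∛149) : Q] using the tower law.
[Q(√182, ∛149) : Q] = 6

Let L = Q(√182, ∛149). Since Q(√182) ⊂ L and [Q(√182):Q] = 2, the tower law gives 2 | [L:Q]. Likewise Q(∛149) ⊂ L with [Q(∛149):Q] = 3 (because 149 is not a perfect cube), so 3 | [L:Q]. As gcd(2,3) = 1, [L:Q] is divisible by 6. Conversely L is generated over Q by √182 and ∛149, so [L:Q] ≤ 2·3 = 6. Therefore [Q(√182, ∛149) : Q] = 6.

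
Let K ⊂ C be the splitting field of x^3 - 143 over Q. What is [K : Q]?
[K : Q] = 6

The roots of x^3 - 143 are ∛143, ω∛143, ω^2∛143 where ω = e^(2πi/3) is a primitive cube root of unity, so K = Q(∛143, ω). Now [Q(∛143):Q] = 3 (since 143 is not a perfect cube, x^3 - 143 is irreducible) and [Q(ω):Q] = 2. Both 2 and 3 divide [K:Q], and [K:Q] ≤ 3·2 = 6, so [K:Q] = 6. (Equivalently: Q(∛143) ⊂ R but ω ∉ R, so [K : Q(∛143)] = 2.)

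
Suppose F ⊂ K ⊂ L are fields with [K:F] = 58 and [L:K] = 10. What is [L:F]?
[L:F] = 580

The tower law says that for any tower of field extensions F ⊂ K ⊂ L with finite degrees, [L:F] = [L:K] · [K:F]. Here this gives [L:F] = 10 · 58 = 580.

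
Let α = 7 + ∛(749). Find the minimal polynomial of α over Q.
m_α(x) = x^3 - 21x^2 + 147x - 1092

Set β = α - 7 = ∛(749), so β^3 = 749. Then (α - 7)^3 - 749 = 0, i.e. α is a root of g(x) = (x - 7)^3 - 749 = x^3 - 21x^2 + 147x - 1092. Since g(x) = h(x - 7) where h(x) = x^3 - 749, and h is irreducible over Q (because 749 is not a perfect cube, so h has no rational root, and a monic cubic with no rational root is irreducible), g is also irreducible (irreducibility is preserved under the substitution x → x - 7). Hence m_α(x) = x^3 - 21x^2 + 147x - 1092.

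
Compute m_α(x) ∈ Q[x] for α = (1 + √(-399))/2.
m_α(x) = x^2 - x + 100

From 2α - 1 = √(-399), squaring gives (2α - 1)^2 = -399, i.e. 4α^2 - 4α + 1 = -399, so α^2 - α + (1 + 399)/4 = 0. Since -399 ≡ 1 (mod 4), (1 + 399)/4 = 100 ∈ Z. The polynomial x^2 - x + 100 has discriminant 1 - 4·(100) = -399, which is not a perfect square in Q (d = -399 is squarefree and ≠ 1), so x^2 - x + 100 is irreducible over Q. It is the minimal polynomial of α.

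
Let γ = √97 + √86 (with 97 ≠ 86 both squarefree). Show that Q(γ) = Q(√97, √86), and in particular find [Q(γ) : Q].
[Q(γ) : Q] = 4 (equivalently, Q(γ) = Q(√97, √86))

Obviously Q(γ) ⊆ Q(√97, √86), and [Q(√97, √86):Q] = 4 (since 97, 86 are distinct squarefree integers > 1 with 8342 not a perfect square). To show equality we compute the minimal polynomial of γ. From γ = √97 + √86: γ^2 = 97 + 2√(8342) + 86 = 183 + 2√(8342), so γ^2 - 183 = 2√(8342); squaring, (γ^2 - 183)^2 = 4·8342, i.e. γ^4 - 366γ^2 + 33489 - 33368 = 0, i.e. γ^4 - 366γ^2 + 121 = 0. So γ is a root of x^4 - 366x^2 + 121. This polynomial is irreducible over Q: it has no rational root (each ±√97 ± √86 is irrational), and any factorization into two quadratics over Q would force √(8342) ∈ Q (pairing opposite roots) or √97, √86 ∈ Q (other pairings), all impossible. Hence [Q(γ):Q] = 4 = [Q(√97, √86):Q], so Q(γ) = Q(√97, √86).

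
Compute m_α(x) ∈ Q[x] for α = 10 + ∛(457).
m_α(x) = x^3 - 30x^2 + 300x - 1457

Set β = α - 10 = ∛(457), so β^3 = 457. Then (α - 10)^3 - 457 = 0, i.e. α is a root of g(x) = (x - 10)^3 - 457 = x^3 - 30x^2 + 300x - 1457. Since g(x) = h(x - 10) where h(x) = x^3 - 457, and h is irreducible over Q (because 457 is not a perfect cube, so h has no rational root, and a monic cubic with no rational root is irreducible), g is also irreducible (irreducibility is preserved under the substitution x → x - 10). Hence m_α(x) = x^3 - 30x^2 + 300x - 1457.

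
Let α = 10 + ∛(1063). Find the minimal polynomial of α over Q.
m_α(x) = x^3 - 30x^2 + 300x - 2063

Set β = α - 10 = ∛(1063), so β^3 = 1063. Then (α - 10)^3 - 1063 = 0, i.e. α is a root of g(x) = (x - 10)^3 - 1063 = x^3 - 30x^2 + 300x - 2063. Since g(x) = h(x - 10) where h(x) = x^3 - 1063, and h is irreducible over Q (because 1063 is not a perfect cube, so h has no rational root, and a monic cubic with no rational root is irreducible), g is also irreducible (irreducibility is preserved under the substitution x → x - 10). Hence m_α(x) = x^3 - 30x^2 + 300x - 2063.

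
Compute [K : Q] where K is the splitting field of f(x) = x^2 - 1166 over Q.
[K : Q] = 2

f(x) = x^2 - 1166 factors as (x - √1166)(x + √1166). The splitting field is K = Q(√1166). Since 1166 is squarefree and > 1, it is not a perfect square, so x^2 - 1166 is irreducible over Q and [Q(√1166) : Q] = 2. Hence [K : Q] = 2.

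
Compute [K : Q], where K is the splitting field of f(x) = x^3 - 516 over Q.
[K : Q] = 6

The roots of x^3 - 516 are ∛516, ω∛516, ω^2∛516 where ω = e^(2πi/3) is a primitive cube root of unity, so K = Q(∛516, ω). Now [Q(∛516):Q] = 3 (since 516 is not a perfect cube, x^3 - 516 is irreducible) and [Q(ω):Q] = 2. Both 2 and 3 divide [K:Q], and [K:Q] ≤ 3·2 = 6, so [K:Q] = 6. (Equivalently: Q(∛516) ⊂ R but ω ∉ R, so [K : Q(∛516)] = 2.)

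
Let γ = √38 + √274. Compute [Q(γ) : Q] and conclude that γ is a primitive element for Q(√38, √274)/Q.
[Q(γ) : Q] = 4 (equivalently, Q(γ) = Q(√38, √274))

Obviously Q(γ) ⊆ Q(√38, √274), and [Q(√38, √274):Q] = 4 (since 38, 274 are distinct squarefree integers > 1 with 10412 not a perfect square). To show equality we compute the minimal polynomial of γ. From γ = √38 + √274: γ^2 = 38 + 2√(10412) + 274 = 312 + 2√(10412), so γ^2 - 312 = 2√(10412); squaring, (γ^2 - 312)^2 = 4·10412, i.e. γ^4 - 624γ^2 + 97344 - 41648 = 0, i.e. γ^4 - 624γ^2 + 55696 = 0. So γ is a root of x^4 - 624x^2 + 55696. This polynomial is irreducible over Q: it has no rational root (each ±√38 ± √274 is irrational), and any factorization into two quadratics over Q would force √(10412) ∈ Q (pairing opposite roots) or √38, √274 ∈ Q (other pairings), all impossible. Hence [Q(γ):Q] = 4 = [Q(√38, √274):Q], so Q(γ) = Q(√38, √274).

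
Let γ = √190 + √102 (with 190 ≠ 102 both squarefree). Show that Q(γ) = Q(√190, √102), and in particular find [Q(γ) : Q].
[Q(γ) : Q] = 4 (equivalently, Q(γ) = Q(√190, √102))

Obviously Q(γ) ⊆ Q(√190, √102), and [Q(√190, √102):Q] = 4 (since 190, 102 are distinct squarefree integers > 1 with 19380 not a perfect square). To show equality we compute the minimal polynomial of γ. From γ = √190 + √102: γ^2 = 190 + 2√(19380) + 102 = 292 + 2√(19380), so γ^2 - 292 = 2√(19380); squaring, (γ^2 - 292)^2 = 4·19380, i.e. γ^4 - 584γ^2 + 85264 - 77520 = 0, i.e. γ^4 - 584γ^2 + 7744 = 0. So γ is a root of x^4 - 584x^2 + 7744. This polynomial is irreducible over Q: it has no rational root (each ±√190 ± √102 is irrational), and any factorization into two quadratics over Q would force √(19380) ∈ Q (pairing opposite roots) or √190, √102 ∈ Q (other pairings), all impossible. Hence [Q(γ):Q] = 4 = [Q(√190, √102):Q], so Q(γ) = Q(√190, √102).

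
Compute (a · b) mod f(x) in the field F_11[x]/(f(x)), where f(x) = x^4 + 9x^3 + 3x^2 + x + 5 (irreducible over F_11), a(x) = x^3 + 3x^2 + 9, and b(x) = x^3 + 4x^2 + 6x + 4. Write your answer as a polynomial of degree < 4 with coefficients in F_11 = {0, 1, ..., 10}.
a · b ≡ 3x^3 + x^2 + 9x + 3 (mod f(x))

Multiply in F_11[x]: a(x)·b(x) = (x^3 + 3x^2 + 9)·(x^3 + 4x^2 + 6x + 4) = x^6 + 7x^5 + 7x^4 + 9x^3 + 4x^2 + 10x + 3. This has degree ≥ 4, so divide by f(x) over F_11: x^6 + 7x^5 + 7x^4 + 9x^3 + 4x^2 + 10x + 3 = (x^2 + 9x)·(x^4 + 9x^3 + 3x^2 + x + 5) + (3x^3 + x^2 + 9x + 3). Hence a·b ≡ 3x^3 + x^2 + 9x + 3 (mod f). (F_11[x]/(f) is a field with 11^4 = 14641 elements since f is irreducible of degree 4.)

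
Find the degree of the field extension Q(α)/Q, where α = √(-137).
[Q(α):Q] = 2

[Q(α):Q] equals the degree of the minimal polynomial of α. Here α^2 = -137 and x^2 + 137 is irreducible (d = -137 is squarefree, ≠ 1, hence not a square), so deg(m_α) = 2. Thus [Q(α):Q] = 2.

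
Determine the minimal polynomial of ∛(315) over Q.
m_α(x) = x^3 - 315

α satisfies α^3 = 315, so x^3 - 315 annihilates α. By the rational root test, a rational root p/q (in lowest terms) of x^3 - 315 would satisfy p^3 = 315 q^3, forcing q = 1 and p^3 = 315; but 315 is not a perfect cube, contradiction. A monic cubic over Q with no rational root is irreducible (any nontrivial factorization would include a linear factor). Hence x^3 - 315 is the minimal polynomial of α, and in particular [Q(α):Q] = 3.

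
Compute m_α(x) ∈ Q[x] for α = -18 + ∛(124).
m_α(x) = x^3 + 54x^2 + 972x + 5708

Set β = α + 18 = ∛(124), so β^3 = 124. Then (α + 18)^3 - 124 = 0, i.e. α is a root of g(x) = (x + 18)^3 - 124 = x^3 + 54x^2 + 972x + 5708. Since g(x) = h(x + 18) where h(x) = x^3 - 124, and h is irreducible over Q (because 124 is not a perfect cube, so h has no rational root, and a monic cubic with no rational root is irreducible), g is also irreducible (irreducibility is preserved under the substitution x → x + 18). Hence m_α(x) = x^3 + 54x^2 + 972x + 5708.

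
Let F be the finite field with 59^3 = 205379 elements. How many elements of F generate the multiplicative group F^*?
There are φ(205378) = 99120 primitive elements

F_q^* is cyclic of order q - 1 = 205378. A cyclic group of order m has exactly φ(m) generators. Here m = 205378 = 2 · 29 · 3541, so the number of primitive elements is φ(205378) = 99120.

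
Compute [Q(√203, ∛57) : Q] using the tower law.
[Q(√203, ∛57) : Q] = 6

Let L = Q(√203, ∛57). Since Q(√203) ⊂ L and [Q(√203):Q] = 2, the tower law gives 2 | [L:Q]. Likewise Q(∛57) ⊂ L with [Q(∛57):Q] = 3 (because 57 is not a perfect cube), so 3 | [L:Q]. As gcd(2,3) = 1, [L:Q] is divisible by 6. Conversely L is generated over Q by √203 and ∛57, so [L:Q] ≤ 2·3 = 6. Therefore [Q(√203, ∛57) : Q] = 6.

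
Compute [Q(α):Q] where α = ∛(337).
[Q(α):Q] = 3

The minimal polynomial of α is x^3 - 337, irreducible over Q since 337 is not a perfect cube (so x^3 - 337 has no rational root). Hence [Q(α):Q] = deg(m_α) = 3.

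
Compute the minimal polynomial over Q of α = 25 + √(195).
m_α(x) = x^2 - 50x + 430

From α - 25 = √(195), squaring gives (α - 25)^2 = 195, i.e. α^2 - 50α + 625 = 195, so α^2 - 50α + 430 = 0. The discriminant of x^2 - 50x + 430 is (-50)^2 - 4·(430) = 2500 - 1720 = 780, and 4·(195) is not a perfect square in Q since 195 is squarefree and ≠ 1. Hence x^2 - 50x + 430 is irreducible over Q and is the minimal polynomial of α.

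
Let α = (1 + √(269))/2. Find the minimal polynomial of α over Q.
m_α(x) = x^2 - x - 67

From 2α - 1 = √(269), squaring gives (2α - 1)^2 = 269, i.e. 4α^2 - 4α + 1 = 269, so α^2 - α + (1 - 269)/4 = 0. Since 269 ≡ 1 (mod 4), (1 - 269)/4 = -67 ∈ Z. The polynomial x^2 - x - 67 has discriminant 1 - 4·(-67) = 269, which is not a perfect square in Q (d = 269 is squarefree and ≠ 1), so x^2 - x - 67 is irreducible over Q. It is the minimal polynomial of α.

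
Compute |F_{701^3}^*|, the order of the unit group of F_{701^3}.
|F_{701^3}^*| = 344472100

F_{701^3} has 701^3 = 344472101 elements; its multiplicative group consists of all nonzero elements, so |F_{701^3}^*| = 344472101 - 1 = 344472100. (It is cyclic since any finite subgroup of the multiplicative group of a field is cyclic.)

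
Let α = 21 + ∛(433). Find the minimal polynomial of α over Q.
m_α(x) = x^3 - 63x^2 + 1323x - 9694

Set β = α - 21 = ∛(433), so β^3 = 433. Then (α - 21)^3 - 433 = 0, i.e. α is a root of g(x) = (x - 21)^3 - 433 = x^3 - 63x^2 + 1323x - 9694. Since g(x) = h(x - 21) where h(x) = x^3 - 433, and h is irreducible over Q (because 433 is not a perfect cube, so h has no rational root, and a monic cubic with no rational root is irreducible), g is also irreducible (irreducibility is preserved under the substitution x → x - 21). Hence m_α(x) = x^3 - 63x^2 + 1323x - 9694.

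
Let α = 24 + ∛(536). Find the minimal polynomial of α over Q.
m_α(x) = x^3 - 72x^2 + 1728x - 14360

Set β = α - 24 = ∛(536), so β^3 = 536. Then (α - 24)^3 - 536 = 0, i.e. α is a root of g(x) = (x - 24)^3 - 536 = x^3 - 72x^2 + 1728x - 14360. Since g(x) = h(x - 24) where h(x) = x^3 - 536, and h is irreducible over Q (because 536 is not a perfect cube, so h has no rational root, and a monic cubic with no rational root is irreducible), g is also irreducible (irreducibility is preserved under the substitution x → x - 24). Hence m_α(x) = x^3 - 72x^2 + 1728x - 14360.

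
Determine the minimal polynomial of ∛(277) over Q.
m_α(x) = x^3 - 277

α satisfies α^3 = 277, so x^3 - 277 annihilates α. By the rational root test, a rational root p/q (in lowest terms) of x^3 - 277 would satisfy p^3 = 277 q^3, forcing q = 1 and p^3 = 277; but 277 is not a perfect cube, contradiction. A monic cubic over Q with no rational root is irreducible (any nontrivial factorization would include a linear factor). Hence x^3 - 277 is the minimal polynomial of α, and in particular [Q(α):Q] = 3.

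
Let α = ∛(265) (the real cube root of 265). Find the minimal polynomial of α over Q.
m_α(x) = x^3 - 265

α satisfies α^3 = 265, so x^3 - 265 annihilates α. By the rational root test, a rational root p/q (in lowest terms) of x^3 - 265 would satisfy p^3 = 265 q^3, forcing q = 1 and p^3 = 265; but 265 is not a perfect cube, contradiction. A monic cubic over Q with no rational root is irreducible (any nontrivial factorization would include a linear factor). Hence x^3 - 265 is the minimal polynomial of α, and in particular [Q(α):Q] = 3.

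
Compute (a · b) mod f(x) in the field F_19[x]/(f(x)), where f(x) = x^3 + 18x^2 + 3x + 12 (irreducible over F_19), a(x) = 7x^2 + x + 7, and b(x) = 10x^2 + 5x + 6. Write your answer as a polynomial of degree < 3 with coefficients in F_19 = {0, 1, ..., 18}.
a · b ≡ 3x^2 + 15x + 11 (mod f(x))

Multiply in F_19[x]: a(x)·b(x) = (7x^2 + x + 7)·(10x^2 + 5x + 6) = 13x^4 + 7x^3 + 3x^2 + 3x + 4. This has degree ≥ 3, so divide by f(x) over F_19: 13x^4 + 7x^3 + 3x^2 + 3x + 4 = (13x + 1)·(x^3 + 18x^2 + 3x + 12) + (3x^2 + 15x + 11). Hence a·b ≡ 3x^2 + 15x + 11 (mod f). (F_19[x]/(f) is a field with 19^3 = 6859 elements since f is irreducible of degree 3.)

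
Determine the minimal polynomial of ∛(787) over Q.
m_α(x) = x^3 - 787

α satisfies α^3 = 787, so x^3 - 787 annihilates α. By the rational root test, a rational root p/q (in lowest terms) of x^3 - 787 would satisfy p^3 = 787 q^3, forcing q = 1 and p^3 = 787; but 787 is not a perfect cube, contradiction. A monic cubic over Q with no rational root is irreducible (any nontrivial factorization would include a linear factor). Hence x^3 - 787 is the minimal polynomial of α, and in particular [Q(α):Q] = 3.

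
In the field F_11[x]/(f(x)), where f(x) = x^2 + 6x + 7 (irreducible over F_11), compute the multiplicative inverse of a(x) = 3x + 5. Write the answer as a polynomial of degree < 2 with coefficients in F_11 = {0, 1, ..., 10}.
a(x)^(-1) ≡ 7x + 1 (mod f(x))

Since f is irreducible over F_11, F_11[x]/(f) is a field and a(x) ≠ 0 has an inverse. Apply the extended Euclidean algorithm to f(x) and a(x) in F_11[x]: f(x) = (4x + 10)·a(x) + (1). The last nonzero remainder is the constant 1 = gcd(f, a) in F_11. Back-substituting through the division chain expresses 1 = s(x)·a(x) + t(x)·f(x) with s(x) ≡ 7x + 1 (mod f), so a(x)^(-1) ≡ s(x) = 7x + 1 (mod f). Check: (3x + 5)·(7x + 1) = 10x^2 + 5x + 5 ≡ 1 (mod x^2 + 6x + 7).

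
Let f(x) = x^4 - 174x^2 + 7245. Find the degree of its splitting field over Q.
[K : Q] = 4

Solving the quadratic in x^2: x^2 = (174 ± √(174^2 - 4·7245))/2 = (174 ± √1296)/2 = (174 ± 36)/2, giving x^2 = 69 or x^2 = 105. So f(x) = (x^2 - 69)(x^2 - 105) and the roots of f are ±√69, ±√105. Hence the splitting field is K = Q(√69, √105). Since 69 and 105 are distinct squarefree integers > 1, their product 7245 is not a perfect square, so √105 ∉ Q(√69). By the tower law [K:Q] = [Q(√69,√105):Q(√69)] · [Q(√69):Q] = 2 · 2 = 4.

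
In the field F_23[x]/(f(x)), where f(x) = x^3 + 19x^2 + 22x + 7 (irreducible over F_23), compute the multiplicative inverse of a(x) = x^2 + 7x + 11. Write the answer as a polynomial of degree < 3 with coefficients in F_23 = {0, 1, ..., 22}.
a(x)^(-1) ≡ x^2 + 5x + 4 (mod f(x))

Since f is irreducible over F_23, F_23[x]/(f) is a field and a(x) ≠ 0 has an inverse. Apply the extended Euclidean algorithm to f(x) and a(x) in F_23[x]: f(x) = (x + 12)·a(x) + (19x + 13);  a(x) = (17x + 19)·(19x + 13) + (17). The last nonzero remainder is the constant 17 = gcd(f, a) in F_23. Back-substituting through the division chain expresses 17 = s(x)·a(x) + t(x)·f(x) with s(x) ≡ 17x^2 + 16x + 22 (mod f), so (17x^2 + 16x + 22)·a(x) ≡ 17 (mod f). Multiplying by 17^(-1) ≡ 19 in F_23 gives a(x)^(-1) ≡ 19·(17x^2 + 16x + 22) ≡ x^2 + 5x + 4 (mod f). Check: (x^2 + 7x + 11)·(x^2 + 5x + 4) = x^4 + 12x^3 + 4x^2 + 14x + 21 ≡ 1 (mod x^3 + 19x^2 + 22x + 7).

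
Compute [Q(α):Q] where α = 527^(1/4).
[Q(α):Q] = 4

α is a root of x^4 - 527. By Eisenstein's criterion at the prime p = 17 (which divides the constant term 527 but p^2 = 289 does not, since 527 is squarefree), x^4 - 527 is irreducible over Q. Hence [Q(α):Q] = 4.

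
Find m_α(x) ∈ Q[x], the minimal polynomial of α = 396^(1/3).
m_α(x) = x^3 - 396

α satisfies α^3 = 396, so x^3 - 396 annihilates α. By the rational root test, a rational root p/q (in lowest terms) of x^3 - 396 would satisfy p^3 = 396 q^3, forcing q = 1 and p^3 = 396; but 396 is not a perfect cube, contradiction. A monic cubic over Q with no rational root is irreducible (any nontrivial factorization would include a linear factor). Hence x^3 - 396 is the minimal polynomial of α, and in particular [Q(α):Q] = 3.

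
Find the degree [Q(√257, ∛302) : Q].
[Q(√257, ∛302) : Q] = 6

Let L = Q(√257, ∛302). Since Q(√257) ⊂ L and [Q(√257):Q] = 2, the tower law gives 2 | [L:Q]. Likewise Q(∛302) ⊂ L with [Q(∛302):Q] = 3 (because 302 is not a perfect cube), so 3 | [L:Q]. As gcd(2,3) = 1, [L:Q] is divisible by 6. Conversely L is generated over Q by √257 and ∛302, so [L:Q] ≤ 2·3 = 6. Therefore [Q(√257, ∛302) : Q] = 6.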